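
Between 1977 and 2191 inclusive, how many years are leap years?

Multiples of 4 in [1977,2191]: 53.
Of those, multiples of 100: 2 (not leap unless ÷400).
Multiples of 400: 1.
Leap years = 53 − 2 + 1 = 52.

52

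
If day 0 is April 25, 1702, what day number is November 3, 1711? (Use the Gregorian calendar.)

3479

Apr 25, 1702 → Apr 25, 1703: 365 days.
Apr 25, 1703 → Apr 25, 1704: 366 days (Feb 29, 1704 is in that span).
Apr 25, 1704 → Apr 25, 1705: 365 days.
Apr 25, 1705 → Apr 25, 1706: 365 days.
Apr 25, 1706 → Apr 25, 1707: 365 days.
Apr 25, 1707 → Apr 25, 1708: 366 days (Feb 29, 1708 is in that span).
Apr 25, 1708 → Apr 25, 1709: 365 days.
Apr 25, 1709 → Apr 25, 1710: 365 days.
Apr 25, 1710 → Apr 25, 1711: 365 days.
Apr 25, 1711 → May 25, 1711: 30 days (April has 30).
May 25, 1711 → Jun 25, 1711: 31 days (May has 31).
Jun 25, 1711 → Jul 25, 1711: 30 days (June has 30).
Jul 25, 1711 → Aug 25, 1711: 31 days (July has 31).
Aug 25, 1711 → Sep 25, 1711: 31 days (August has 31).
Sep 25, 1711 → Oct 25, 1711: 30 days (September has 30).
Oct 25, 1711 → Nov 3, 1711: 9 days.
Total: 3479 days.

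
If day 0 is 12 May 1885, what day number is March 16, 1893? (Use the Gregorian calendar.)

May 12, 1885 → May 12, 1886: 365 days.
May 12, 1886 → May 12, 1887: 365 days.
May 12, 1887 → May 12, 1888: 366 days (Feb 29, 1888 is in that span).
May 12, 1888 → May 12, 1889: 365 days.
May 12, 1889 → May 12, 1890: 365 days.
May 12, 1890 → May 12, 1891: 365 days.
May 12, 1891 → May 12, 1892: 366 days (Feb 29, 1892 is in that span).
May 12, 1892 → Jun 12, 1892: 31 days (May has 31).
Jun 12, 1892 → Jul 12, 1892: 30 days (June has 30).
Jul 12, 1892 → Aug 12, 1892: 31 days (July has 31).
Aug 12, 1892 → Sep 12, 1892: 31 days (August has 31).
Sep 12, 1892 → Oct 12, 1892: 30 days (September has 30).
Oct 12, 1892 → Nov 12, 1892: 31 days (October has 31).
Nov 12, 1892 → Dec 12, 1892: 30 days (November has 30).
Dec 12, 1892 → Jan 12, 1893: 31 days (December has 31).
Jan 12, 1893 → Feb 12, 1893: 31 days (January has 31).
Feb 12, 1893 → Mar 12, 1893: 28 days (February has 28).
Mar 12, 1893 → Mar 16, 1893: 4 days.
Total: 2865 days.

2865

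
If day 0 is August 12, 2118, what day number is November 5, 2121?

1181

Aug 12, 2118 → Aug 12, 2119: 365 days.
Aug 12, 2119 → Aug 12, 2120: 366 days (Feb 29, 2120 is in that span).
Aug 12, 2120 → Aug 12, 2121: 365 days.
Aug 12, 2121 → Sep 12, 2121: 31 days (August has 31).
Sep 12, 2121 → Oct 12, 2121: 30 days (September has 30).
Oct 12, 2121 → Nov 5, 2121: 24 days.
Total: 1181 days.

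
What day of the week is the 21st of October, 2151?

Thursday

Doomsday rule: the anchor day for the 2100s is Sunday. For year 51: 51÷12 = 4 r 3, and 3÷4 = 0, so 4+3+0 = 7.
Sunday + 7 ≡ Sunday — that's 2151's doomsday.
In October the doomsday date is Oct 10.
Oct 21 is 11 days after Oct 10; 11 mod 7 = 4, so Sunday + 4 = Thursday.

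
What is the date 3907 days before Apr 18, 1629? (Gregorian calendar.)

August 7, 1618

−365 (one year) → Apr 18, 1628 (3542 left).
−366 (one year; includes Feb 29, 1628) → Apr 18, 1627 (3176 left).
−365 (one year) → Apr 18, 1626 (2811 left).
−365 (one year) → Apr 18, 1625 (2446 left).
−365 (one year) → Apr 18, 1624 (2081 left).
−366 (one year; includes Feb 29, 1624) → Apr 18, 1623 (1715 left).
−365 (one year) → Apr 18, 1622 (1350 left).
−365 (one year) → Apr 18, 1621 (985 left).
−365 (one year) → Apr 18, 1620 (620 left).
−366 (one year; includes Feb 29, 1620) → Apr 18, 1619 (254 left).
−18 → Mar 31, 1619 (end of Mar, 31 days; 236 left).
−31 → Feb 28, 1619 (end of Feb, 28 days; 205 left).
−28 → Jan 31, 1619 (end of Jan, 31 days; 177 left).
−31 → Dec 31, 1618 (end of Dec, 31 days; 146 left).
−31 → Nov 30, 1618 (end of Nov, 30 days; 115 left).
−30 → Oct 31, 1618 (end of Oct, 31 days; 85 left).
−31 → Sep 30, 1618 (end of Sep, 30 days; 54 left).
−30 → Aug 31, 1618 (end of Aug, 31 days; 24 left).
−24 → Aug 7, 1618.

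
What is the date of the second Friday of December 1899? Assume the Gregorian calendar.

December 1, 1899 is a Friday.
The first Friday is therefore December 1 (same day).
The second Friday is 1 + 1×7 = December 8.

December 8, 1899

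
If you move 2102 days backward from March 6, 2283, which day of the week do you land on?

First find the weekday of Mar 6, 2283. Doomsday rule: the anchor day for the 2200s is Friday. For year 83: 83÷12 = 6 r 11, and 11÷4 = 2, so 6+11+2 = 19.
Friday + 19 ≡ Wednesday — that's 2283's doomsday.
In March the doomsday date is Mar 14.
Mar 6 is 8 days before Mar 14; 8 mod 7 = 1, so Wednesday − 1 = Tuesday.
2102 mod 7 = 2, so 2102 days before a Tuesday is Tuesday − 2 = Sunday.

Sunday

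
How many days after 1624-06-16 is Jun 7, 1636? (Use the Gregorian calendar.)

4374

Jun 16, 1624 → Jun 16, 1625: 365 days.
Jun 16, 1625 → Jun 16, 1626: 365 days.
Jun 16, 1626 → Jun 16, 1627: 365 days.
Jun 16, 1627 → Jun 16, 1628: 366 days (Feb 29, 1628 is in that span).
Jun 16, 1628 → Jun 16, 1629: 365 days.
Jun 16, 1629 → Jun 16, 1630: 365 days.
Jun 16, 1630 → Jun 16, 1631: 365 days.
Jun 16, 1631 → Jun 16, 1632: 366 days (Feb 29, 1632 is in that span).
Jun 16, 1632 → Jun 16, 1633: 365 days.
Jun 16, 1633 → Jun 16, 1634: 365 days.
Jun 16, 1634 → Jun 16, 1635: 365 days.
Jun 16, 1635 → Jul 16, 1635: 30 days (June has 30).
Jul 16, 1635 → Aug 16, 1635: 31 days (July has 31).
Aug 16, 1635 → Sep 16, 1635: 31 days (August has 31).
Sep 16, 1635 → Oct 16, 1635: 30 days (September has 30).
Oct 16, 1635 → Nov 16, 1635: 31 days (October has 31).
Nov 16, 1635 → Dec 16, 1635: 30 days (November has 30).
Dec 16, 1635 → Jan 16, 1636: 31 days (December has 31).
Jan 16, 1636 → Feb 16, 1636: 31 days (January has 31).
Feb 16, 1636 → Mar 16, 1636: 29 days (February has 29).
Mar 16, 1636 → Apr 16, 1636: 31 days (March has 31).
Apr 16, 1636 → May 16, 1636: 30 days (April has 30).
May 16, 1636 → Jun 7, 1636: 22 days.
Total: 4374 days.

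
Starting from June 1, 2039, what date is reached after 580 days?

+366 (one year; includes Feb 29, 2040) → Jun 1, 2040 (214 left).
Jun has 30 days: +30 → Jul 1, 2040 (184 left).
Jul has 31 days: +31 → Aug 1, 2040 (153 left).
Aug has 31 days: +31 → Sep 1, 2040 (122 left).
Sep has 30 days: +30 → Oct 1, 2040 (92 left).
Oct has 31 days: +31 → Nov 1, 2040 (61 left).
Nov has 30 days: +30 → Dec 1, 2040 (31 left).
Dec has 31 days: +31 → Jan 1, 2041 (0 left).

January 1, 2041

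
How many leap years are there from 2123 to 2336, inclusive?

Multiples of 4 in [2123,2336]: 54.
Of those, multiples of 100: 2 (not leap unless ÷400).
Multiples of 400: 0.
Leap years = 54 − 2 + 0 = 52.

52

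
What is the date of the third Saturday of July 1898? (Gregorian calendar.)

July 16, 1898

July 1, 1898 is a Friday.
The first Saturday is therefore July 2 (1 days later).
The third Saturday is 2 + 2×7 = July 16.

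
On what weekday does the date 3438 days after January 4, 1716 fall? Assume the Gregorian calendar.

Jan 4, 1716 is a Saturday.
3438 mod 7 = 1, so 3438 days after a Saturday is Saturday + 1 = Sunday.

Sunday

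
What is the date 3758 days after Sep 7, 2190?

December 22, 2200

+365 (one year) → Sep 7, 2191 (3393 left).
+366 (one year; includes Feb 29, 2192) → Sep 7, 2192 (3027 left).
+365 (one year) → Sep 7, 2193 (2662 left).
+365 (one year) → Sep 7, 2194 (2297 left).
+365 (one year) → Sep 7, 2195 (1932 left).
+366 (one year; includes Feb 29, 2196) → Sep 7, 2196 (1566 left).
+365 (one year) → Sep 7, 2197 (1201 left).
+365 (one year) → Sep 7, 2198 (836 left).
+365 (one year) → Sep 7, 2199 (471 left).
+365 (one year) → Sep 7, 2200 (106 left).
Sep has 30 days: +24 → Oct 1, 2200 (82 left).
Oct has 31 days: +31 → Nov 1, 2200 (51 left).
Nov has 30 days: +30 → Dec 1, 2200 (21 left).
+21 → Dec 22, 2200.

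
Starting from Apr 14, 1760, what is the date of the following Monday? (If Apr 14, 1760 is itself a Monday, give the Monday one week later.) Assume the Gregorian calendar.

Apr 14, 1760 is a Monday.
From Monday to the next Monday is 7 days.
Apr 14, 1760 + 7 = Apr 21, 1760.

April 21, 1760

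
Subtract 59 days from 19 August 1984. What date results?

June 21, 1984

−19 → Jul 31, 1984 (end of Jul, 31 days; 40 left).
−31 → Jun 30, 1984 (end of Jun, 30 days; 9 left).
−9 → Jun 21, 1984.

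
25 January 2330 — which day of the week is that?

Doomsday rule: the anchor day for the 2300s is Wednesday. For year 30: 30÷12 = 2 r 6, and 6÷4 = 1, so 2+6+1 = 9.
Wednesday + 9 ≡ Friday — that's 2330's doomsday.
In January the doomsday date is Jan 3 (2330 is not a leap year).
Jan 25 is 22 days after Jan 3; 22 mod 7 = 1, so Friday + 1 = Saturday.

Saturday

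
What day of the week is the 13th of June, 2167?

January 1, 2167 is a Thursday.
Jan 1, 2167 → Feb 1, 2167: 31 days (January has 31).
Feb 1, 2167 → Mar 1, 2167: 28 days (February has 28).
Mar 1, 2167 → Apr 1, 2167: 31 days (March has 31).
Apr 1, 2167 → May 1, 2167: 30 days (April has 30).
May 1, 2167 → Jun 1, 2167: 31 days (May has 31).
Jun 1, 2167 → Jun 13, 2167: 12 days.
Total: 163 days.
163 mod 7 = 2, so Thursday + 2 = Saturday.

Saturday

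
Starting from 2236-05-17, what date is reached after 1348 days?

January 25, 2240

+365 (one year) → May 17, 2237 (983 left).
+365 (one year) → May 17, 2238 (618 left).
+365 (one year) → May 17, 2239 (253 left).
May has 31 days: +15 → Jun 1, 2239 (238 left).
Jun has 30 days: +30 → Jul 1, 2239 (208 left).
Jul has 31 days: +31 → Aug 1, 2239 (177 left).
Aug has 31 days: +31 → Sep 1, 2239 (146 left).
Sep has 30 days: +30 → Oct 1, 2239 (116 left).
Oct has 31 days: +31 → Nov 1, 2239 (85 left).
Nov has 30 days: +30 → Dec 1, 2239 (55 left).
Dec has 31 days: +31 → Jan 1, 2240 (24 left).
+24 → Jan 25, 2240.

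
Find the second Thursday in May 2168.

May 1, 2168 is a Sunday.
The first Thursday is therefore May 5 (4 days later).
The second Thursday is 5 + 1×7 = May 12.

May 12, 2168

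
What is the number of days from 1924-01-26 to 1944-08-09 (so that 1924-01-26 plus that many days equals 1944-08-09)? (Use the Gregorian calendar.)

Jan 26, 1924 → Jan 26, 1925: 366 days (Feb 29, 1924 is in that span).
Jan 26, 1925 → Jan 26, 1926: 365 days.
Jan 26, 1926 → Jan 26, 1927: 365 days.
Jan 26, 1927 → Jan 26, 1928: 365 days.
Jan 26, 1928 → Jan 26, 1929: 366 days (Feb 29, 1928 is in that span).
Jan 26, 1929 → Jan 26, 1930: 365 days.
Jan 26, 1930 → Jan 26, 1931: 365 days.
Jan 26, 1931 → Jan 26, 1932: 365 days.
Jan 26, 1932 → Jan 26, 1933: 366 days (Feb 29, 1932 is in that span).
Jan 26, 1933 → Jan 26, 1934: 365 days.
Jan 26, 1934 → Jan 26, 1935: 365 days.
Jan 26, 1935 → Jan 26, 1936: 365 days.
Jan 26, 1936 → Jan 26, 1937: 366 days (Feb 29, 1936 is in that span).
Jan 26, 1937 → Jan 26, 1938: 365 days.
Jan 26, 1938 → Jan 26, 1939: 365 days.
Jan 26, 1939 → Jan 26, 1940: 365 days.
Jan 26, 1940 → Jan 26, 1941: 366 days (Feb 29, 1940 is in that span).
Jan 26, 1941 → Jan 26, 1942: 365 days.
Jan 26, 1942 → Jan 26, 1943: 365 days.
Jan 26, 1943 → Jan 26, 1944: 365 days.
Jan 26, 1944 → Feb 26, 1944: 31 days (January has 31).
Feb 26, 1944 → Mar 26, 1944: 29 days (February has 29).
Mar 26, 1944 → Apr 26, 1944: 31 days (March has 31).
Apr 26, 1944 → May 26, 1944: 30 days (April has 30).
May 26, 1944 → Jun 26, 1944: 31 days (May has 31).
Jun 26, 1944 → Jul 26, 1944: 30 days (June has 30).
Jul 26, 1944 → Aug 9, 1944: 14 days.
Total: 7501 days.

7501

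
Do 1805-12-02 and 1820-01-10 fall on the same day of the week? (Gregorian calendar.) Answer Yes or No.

Yes

From Dec 2, 1805 to Jan 10, 1820 is 5152 days.
5152 mod 7 = 0, so they are the same weekday.
(Dec 2, 1805 is a Monday; Jan 10, 1820 is a Monday.)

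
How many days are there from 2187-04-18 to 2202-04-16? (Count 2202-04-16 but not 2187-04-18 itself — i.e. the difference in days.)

5476

Apr 18, 2187 → Apr 18, 2188: 366 days (Feb 29, 2188 is in that span).
Apr 18, 2188 → Apr 18, 2189: 365 days.
Apr 18, 2189 → Apr 18, 2190: 365 days.
Apr 18, 2190 → Apr 18, 2191: 365 days.
Apr 18, 2191 → Apr 18, 2192: 366 days (Feb 29, 2192 is in that span).
Apr 18, 2192 → Apr 18, 2193: 365 days.
Apr 18, 2193 → Apr 18, 2194: 365 days.
Apr 18, 2194 → Apr 18, 2195: 365 days.
Apr 18, 2195 → Apr 18, 2196: 366 days (Feb 29, 2196 is in that span).
Apr 18, 2196 → Apr 18, 2197: 365 days.
Apr 18, 2197 → Apr 18, 2198: 365 days.
Apr 18, 2198 → Apr 18, 2199: 365 days.
Apr 18, 2199 → Apr 18, 2200: 365 days.
Apr 18, 2200 → Apr 18, 2201: 365 days.
Apr 18, 2201 → May 18, 2201: 30 days (April has 30).
May 18, 2201 → Jun 18, 2201: 31 days (May has 31).
Jun 18, 2201 → Jul 18, 2201: 30 days (June has 30).
Jul 18, 2201 → Aug 18, 2201: 31 days (July has 31).
Aug 18, 2201 → Sep 18, 2201: 31 days (August has 31).
Sep 18, 2201 → Oct 18, 2201: 30 days (September has 30).
Oct 18, 2201 → Nov 18, 2201: 31 days (October has 31).
Nov 18, 2201 → Dec 18, 2201: 30 days (November has 30).
Dec 18, 2201 → Jan 18, 2202: 31 days (December has 31).
Jan 18, 2202 → Feb 18, 2202: 31 days (January has 31).
Feb 18, 2202 → Mar 18, 2202: 28 days (February has 28).
Mar 18, 2202 → Apr 16, 2202: 29 days.
Total: 5476 days.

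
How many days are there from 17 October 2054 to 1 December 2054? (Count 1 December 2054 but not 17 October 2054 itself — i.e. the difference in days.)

45

Oct 17, 2054 → Nov 17, 2054: 31 days (October has 31).
Nov 17, 2054 → Dec 1, 2054: 14 days.
Total: 45 days.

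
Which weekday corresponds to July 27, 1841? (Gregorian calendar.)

Tuesday

Doomsday rule: the anchor day for the 1800s is Friday. For year 41: 41÷12 = 3 r 5, and 5÷4 = 1, so 3+5+1 = 9.
Friday + 9 ≡ Sunday — that's 1841's doomsday.
In July the doomsday date is Jul 11.
Jul 27 is 16 days after Jul 11; 16 mod 7 = 2, so Sunday + 2 = Tuesday.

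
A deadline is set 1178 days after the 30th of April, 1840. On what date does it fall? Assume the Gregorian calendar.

+365 (one year) → Apr 30, 1841 (813 left).
+365 (one year) → Apr 30, 1842 (448 left).
+365 (one year) → Apr 30, 1843 (83 left).
Apr has 30 days: +1 → May 1, 1843 (82 left).
May has 31 days: +31 → Jun 1, 1843 (51 left).
Jun has 30 days: +30 → Jul 1, 1843 (21 left).
+21 → Jul 22, 1843.

July 22, 1843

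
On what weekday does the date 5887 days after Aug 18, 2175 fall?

Friday

First find the weekday of Aug 18, 2175. Doomsday rule: the anchor day for the 2100s is Sunday. For year 75: 75÷12 = 6 r 3, and 3÷4 = 0, so 6+3+0 = 9.
Sunday + 9 ≡ Tuesday — that's 2175's doomsday.
In August the doomsday date is Aug 8.
Aug 18 is 10 days after Aug 8; 10 mod 7 = 3, so Tuesday + 3 = Friday.
5887 mod 7 = 0, so 5887 days after a Friday is Friday + 0 = Friday.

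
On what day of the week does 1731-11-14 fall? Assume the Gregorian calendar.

Wednesday

Doomsday rule: the anchor day for the 1700s is Sunday. For year 31: 31÷12 = 2 r 7, and 7÷4 = 1, so 2+7+1 = 10.
Sunday + 10 ≡ Wednesday — that's 1731's doomsday.
In November the doomsday date is Nov 7.
Nov 14 is 7 days after Nov 7; 7 mod 7 = 0, so Wednesday + 0 = Wednesday.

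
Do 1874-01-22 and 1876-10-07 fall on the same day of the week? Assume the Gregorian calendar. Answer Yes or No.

No

From Jan 22, 1874 to Oct 7, 1876 is 989 days.
989 mod 7 = 2, so they are different weekdays.
(Jan 22, 1874 is a Thursday; Oct 7, 1876 is a Saturday.)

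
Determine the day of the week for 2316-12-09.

Saturday

Doomsday rule: the anchor day for the 2300s is Wednesday. For year 16: 16÷12 = 1 r 4, and 4÷4 = 1, so 1+4+1 = 6.
Wednesday + 6 ≡ Tuesday — that's 2316's doomsday.
In December the doomsday date is Dec 12.
Dec 9 is 3 days before Dec 12; 3 mod 7 = 3, so Tuesday − 3 = Saturday.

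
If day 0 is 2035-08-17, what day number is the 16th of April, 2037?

608

Aug 17, 2035 → Aug 17, 2036: 366 days (Feb 29, 2036 is in that span).
Aug 17, 2036 → Sep 17, 2036: 31 days (August has 31).
Sep 17, 2036 → Oct 17, 2036: 30 days (September has 30).
Oct 17, 2036 → Nov 17, 2036: 31 days (October has 31).
Nov 17, 2036 → Dec 17, 2036: 30 days (November has 30).
Dec 17, 2036 → Jan 17, 2037: 31 days (December has 31).
Jan 17, 2037 → Feb 17, 2037: 31 days (January has 31).
Feb 17, 2037 → Mar 17, 2037: 28 days (February has 28).
Mar 17, 2037 → Apr 16, 2037: 30 days.
Total: 608 days.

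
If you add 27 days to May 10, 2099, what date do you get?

June 6, 2099

May has 31 days: +22 → Jun 1, 2099 (5 left).
+5 → Jun 6, 2099.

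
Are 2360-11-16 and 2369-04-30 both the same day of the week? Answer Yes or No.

Yes

From Nov 16, 2360 to Apr 30, 2369 is 3087 days.
3087 mod 7 = 0, so they are the same weekday.
(Nov 16, 2360 is a Wednesday; Apr 30, 2369 is a Wednesday.)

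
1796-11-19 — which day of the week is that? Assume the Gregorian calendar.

Saturday

Doomsday rule: the anchor day for the 1700s is Sunday. For year 96: 96÷12 = 8 r 0, and 0÷4 = 0, so 8+0+0 = 8.
Sunday + 8 ≡ Monday — that's 1796's doomsday.
In November the doomsday date is Nov 7.
Nov 19 is 12 days after Nov 7; 12 mod 7 = 5, so Monday + 5 = Saturday.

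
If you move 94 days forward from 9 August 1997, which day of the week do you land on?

First find the weekday of Aug 9, 1997. Doomsday rule: the anchor day for the 1900s is Wednesday. For year 97: 97÷12 = 8 r 1, and 1÷4 = 0, so 8+1+0 = 9.
Wednesday + 9 ≡ Friday — that's 1997's doomsday.
In August the doomsday date is Aug 8.
Aug 9 is 1 day after Aug 8; 1 mod 7 = 1, so Friday + 1 = Saturday.
94 mod 7 = 3, so 94 days after a Saturday is Saturday + 3 = Tuesday.

Tuesday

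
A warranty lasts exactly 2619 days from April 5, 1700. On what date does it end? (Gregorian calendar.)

June 7, 1707

+365 (one year) → Apr 5, 1701 (2254 left).
+365 (one year) → Apr 5, 1702 (1889 left).
+365 (one year) → Apr 5, 1703 (1524 left).
+366 (one year; includes Feb 29, 1704) → Apr 5, 1704 (1158 left).
+365 (one year) → Apr 5, 1705 (793 left).
+365 (one year) → Apr 5, 1706 (428 left).
+365 (one year) → Apr 5, 1707 (63 left).
Apr has 30 days: +26 → May 1, 1707 (37 left).
May has 31 days: +31 → Jun 1, 1707 (6 left).
+6 → Jun 7, 1707.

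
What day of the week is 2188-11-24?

Monday

Doomsday rule: the anchor day for the 2100s is Sunday. For year 88: 88÷12 = 7 r 4, and 4÷4 = 1, so 7+4+1 = 12.
Sunday + 12 ≡ Friday — that's 2188's doomsday.
In November the doomsday date is Nov 7.
Nov 24 is 17 days after Nov 7; 17 mod 7 = 3, so Friday + 3 = Monday.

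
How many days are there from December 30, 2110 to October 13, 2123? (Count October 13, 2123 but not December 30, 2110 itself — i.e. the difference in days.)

4670

Dec 30, 2110 → Dec 30, 2111: 365 days.
Dec 30, 2111 → Dec 30, 2112: 366 days (Feb 29, 2112 is in that span).
Dec 30, 2112 → Dec 30, 2113: 365 days.
Dec 30, 2113 → Dec 30, 2114: 365 days.
Dec 30, 2114 → Dec 30, 2115: 365 days.
Dec 30, 2115 → Dec 30, 2116: 366 days (Feb 29, 2116 is in that span).
Dec 30, 2116 → Dec 30, 2117: 365 days.
Dec 30, 2117 → Dec 30, 2118: 365 days.
Dec 30, 2118 → Dec 30, 2119: 365 days.
Dec 30, 2119 → Dec 30, 2120: 366 days (Feb 29, 2120 is in that span).
Dec 30, 2120 → Dec 30, 2121: 365 days.
Dec 30, 2121 → Dec 30, 2122: 365 days.
Dec 30, 2122 → Jan 30, 2123: 31 days (December has 31).
Jan 30, 2123 → Feb 28, 2123: 29 days (January has 31).
Feb 28, 2123 → Mar 28, 2123: 28 days (February has 28).
Mar 28, 2123 → Apr 28, 2123: 31 days (March has 31).
Apr 28, 2123 → May 28, 2123: 30 days (April has 30).
May 28, 2123 → Jun 28, 2123: 31 days (May has 31).
Jun 28, 2123 → Jul 28, 2123: 30 days (June has 30).
Jul 28, 2123 → Aug 28, 2123: 31 days (July has 31).
Aug 28, 2123 → Sep 28, 2123: 31 days (August has 31).
Sep 28, 2123 → Oct 13, 2123: 15 days.
Total: 4670 days.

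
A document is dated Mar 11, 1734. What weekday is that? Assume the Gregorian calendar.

Thursday

Doomsday rule: the anchor day for the 1700s is Sunday. For year 34: 34÷12 = 2 r 10, and 10÷4 = 2, so 2+10+2 = 14.
Sunday + 14 ≡ Sunday — that's 1734's doomsday.
In March the doomsday date is Mar 14.
Mar 11 is 3 days before Mar 14; 3 mod 7 = 3, so Sunday − 3 = Thursday.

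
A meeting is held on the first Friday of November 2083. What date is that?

November 1, 2083 is a Monday.
The first Friday is therefore November 5 (4 days later).

November 5, 2083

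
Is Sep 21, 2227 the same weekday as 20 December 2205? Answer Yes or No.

Yes

From Dec 20, 2205 to Sep 21, 2227 is 7945 days.
7945 mod 7 = 0, so they are the same weekday.
(Dec 20, 2205 is a Friday; Sep 21, 2227 is a Friday.)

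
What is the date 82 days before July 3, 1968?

April 12, 1968

−3 → Jun 30, 1968 (end of Jun, 30 days; 79 left).
−30 → May 31, 1968 (end of May, 31 days; 49 left).
−31 → Apr 30, 1968 (end of Apr, 30 days; 18 left).
−18 → Apr 12, 1968.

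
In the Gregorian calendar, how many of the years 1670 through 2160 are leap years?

119

Multiples of 4 in [1670,2160]: 123.
Of those, multiples of 100: 5 (not leap unless ÷400).
Multiples of 400: 1.
Leap years = 123 − 5 + 1 = 119.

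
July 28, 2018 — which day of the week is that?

Doomsday rule: the anchor day for the 2000s is Tuesday. For year 18: 18÷12 = 1 r 6, and 6÷4 = 1, so 1+6+1 = 8.
Tuesday + 8 ≡ Wednesday — that's 2018's doomsday.
In July the doomsday date is Jul 11.
Jul 28 is 17 days after Jul 11; 17 mod 7 = 3, so Wednesday + 3 = Saturday.

Saturday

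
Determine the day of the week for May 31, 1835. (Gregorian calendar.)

Sunday

Doomsday rule: the anchor day for the 1800s is Friday. For year 35: 35÷12 = 2 r 11, and 11÷4 = 2, so 2+11+2 = 15.
Friday + 15 ≡ Saturday — that's 1835's doomsday.
In May the doomsday date is May 9.
May 31 is 22 days after May 9; 22 mod 7 = 1, so Saturday + 1 = Sunday.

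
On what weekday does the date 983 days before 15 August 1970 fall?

Aug 15, 1970 is a Saturday.
983 mod 7 = 3, so 983 days before a Saturday is Saturday − 3 = Wednesday.

Wednesday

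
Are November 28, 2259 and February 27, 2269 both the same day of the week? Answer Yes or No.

No

From Nov 28, 2259 to Feb 27, 2269 is 3379 days.
3379 mod 7 = 5, so they are different weekdays.
(Nov 28, 2259 is a Monday; Feb 27, 2269 is a Saturday.)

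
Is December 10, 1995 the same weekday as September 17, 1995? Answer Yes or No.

From Sep 17, 1995 to Dec 10, 1995 is 84 days.
84 mod 7 = 0, so they are the same weekday.
(Sep 17, 1995 is a Sunday; Dec 10, 1995 is a Sunday.)

Yes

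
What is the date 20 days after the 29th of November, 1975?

December 19, 1975

Nov has 30 days: +2 → Dec 1, 1975 (18 left).
+18 → Dec 19, 1975.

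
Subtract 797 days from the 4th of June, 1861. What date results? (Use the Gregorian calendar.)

−365 (one year) → Jun 4, 1860 (432 left).
−366 (one year; includes Feb 29, 1860) → Jun 4, 1859 (66 left).
−4 → May 31, 1859 (end of May, 31 days; 62 left).
−31 → Apr 30, 1859 (end of Apr, 30 days; 31 left).
−30 → Mar 31, 1859 (end of Mar, 31 days; 1 left).
−1 → Mar 30, 1859.

March 30, 1859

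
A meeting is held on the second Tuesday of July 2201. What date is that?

July 14, 2201

July 1, 2201 is a Wednesday.
The first Tuesday is therefore July 7 (6 days later).
The second Tuesday is 7 + 1×7 = July 14.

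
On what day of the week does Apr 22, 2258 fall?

Thursday

Doomsday rule: the anchor day for the 2200s is Friday. For year 58: 58÷12 = 4 r 10, and 10÷4 = 2, so 4+10+2 = 16.
Friday + 16 ≡ Sunday — that's 2258's doomsday.
In April the doomsday date is Apr 4.
Apr 22 is 18 days after Apr 4; 18 mod 7 = 4, so Sunday + 4 = Thursday.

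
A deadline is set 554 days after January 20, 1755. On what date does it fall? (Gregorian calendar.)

+365 (one year) → Jan 20, 1756 (189 left).
Jan has 31 days: +12 → Feb 1, 1756 (177 left).
Feb has 29 days: +29 → Mar 1, 1756 (148 left).
Mar has 31 days: +31 → Apr 1, 1756 (117 left).
Apr has 30 days: +30 → May 1, 1756 (87 left).
May has 31 days: +31 → Jun 1, 1756 (56 left).
Jun has 30 days: +30 → Jul 1, 1756 (26 left).
+26 → Jul 27, 1756.

July 27, 1756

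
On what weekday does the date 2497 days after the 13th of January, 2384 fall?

First find the weekday of Jan 13, 2384. Doomsday rule: the anchor day for the 2300s is Wednesday. For year 84: 84÷12 = 7 r 0, and 0÷4 = 0, so 7+0+0 = 7.
Wednesday + 7 ≡ Wednesday — that's 2384's doomsday.
In January the doomsday date is Jan 4 (2384 is a leap year (divisible by 4)).
Jan 13 is 9 days after Jan 4; 9 mod 7 = 2, so Wednesday + 2 = Friday.
2497 mod 7 = 5, so 2497 days after a Friday is Friday + 5 = Wednesday.

Wednesday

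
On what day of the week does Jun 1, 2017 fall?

Thursday

Doomsday rule: the anchor day for the 2000s is Tuesday. For year 17: 17÷12 = 1 r 5, and 5÷4 = 1, so 1+5+1 = 7.
Tuesday + 7 ≡ Tuesday — that's 2017's doomsday.
In June the doomsday date is Jun 6.
Jun 1 is 5 days before Jun 6; 5 mod 7 = 5, so Tuesday − 5 = Thursday.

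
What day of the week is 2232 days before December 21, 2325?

Dec 21, 2325 is a Monday.
2232 mod 7 = 6, so 2232 days before a Monday is Monday − 6 = Tuesday.

Tuesday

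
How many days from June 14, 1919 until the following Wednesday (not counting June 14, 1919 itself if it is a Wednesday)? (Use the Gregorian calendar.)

4

Jun 14, 1919 is a Saturday.
From Saturday to the next Wednesday is 4 days.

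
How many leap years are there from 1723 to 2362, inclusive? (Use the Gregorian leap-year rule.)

155

Multiples of 4 in [1723,2362]: 160.
Of those, multiples of 100: 6 (not leap unless ÷400).
Multiples of 400: 1.
Leap years = 160 − 6 + 1 = 155.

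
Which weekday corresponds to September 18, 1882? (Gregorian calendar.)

Doomsday rule: the anchor day for the 1800s is Friday. For year 82: 82÷12 = 6 r 10, and 10÷4 = 2, so 6+10+2 = 18.
Friday + 18 ≡ Tuesday — that's 1882's doomsday.
In September the doomsday date is Sep 5.
Sep 18 is 13 days after Sep 5; 13 mod 7 = 6, so Tuesday + 6 = Monday.

Monday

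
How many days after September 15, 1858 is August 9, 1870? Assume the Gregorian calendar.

4346

Sep 15, 1858 → Sep 15, 1859: 365 days.
Sep 15, 1859 → Sep 15, 1860: 366 days (Feb 29, 1860 is in that span).
Sep 15, 1860 → Sep 15, 1861: 365 days.
Sep 15, 1861 → Sep 15, 1862: 365 days.
Sep 15, 1862 → Sep 15, 1863: 365 days.
Sep 15, 1863 → Sep 15, 1864: 366 days (Feb 29, 1864 is in that span).
Sep 15, 1864 → Sep 15, 1865: 365 days.
Sep 15, 1865 → Sep 15, 1866: 365 days.
Sep 15, 1866 → Sep 15, 1867: 365 days.
Sep 15, 1867 → Sep 15, 1868: 366 days (Feb 29, 1868 is in that span).
Sep 15, 1868 → Sep 15, 1869: 365 days.
Sep 15, 1869 → Oct 15, 1869: 30 days (September has 30).
Oct 15, 1869 → Nov 15, 1869: 31 days (October has 31).
Nov 15, 1869 → Dec 15, 1869: 30 days (November has 30).
Dec 15, 1869 → Jan 15, 1870: 31 days (December has 31).
Jan 15, 1870 → Feb 15, 1870: 31 days (January has 31).
Feb 15, 1870 → Mar 15, 1870: 28 days (February has 28).
Mar 15, 1870 → Apr 15, 1870: 31 days (March has 31).
Apr 15, 1870 → May 15, 1870: 30 days (April has 30).
May 15, 1870 → Jun 15, 1870: 31 days (May has 31).
Jun 15, 1870 → Jul 15, 1870: 30 days (June has 30).
Jul 15, 1870 → Aug 9, 1870: 25 days.
Total: 4346 days.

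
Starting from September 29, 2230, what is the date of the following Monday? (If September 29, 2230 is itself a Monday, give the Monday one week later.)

October 4, 2230

Sep 29, 2230 is a Wednesday.
From Wednesday to the next Monday is 5 days.
Sep 29, 2230 + 5 = Oct 4, 2230.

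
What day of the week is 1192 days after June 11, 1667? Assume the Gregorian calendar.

First find the weekday of Jun 11, 1667. Doomsday rule: the anchor day for the 1600s is Tuesday. For year 67: 67÷12 = 5 r 7, and 7÷4 = 1, so 5+7+1 = 13.
Tuesday + 13 ≡ Monday — that's 1667's doomsday.
In June the doomsday date is Jun 6.
Jun 11 is 5 days after Jun 6; 5 mod 7 = 5, so Monday + 5 = Saturday.
1192 mod 7 = 2, so 1192 days after a Saturday is Saturday + 2 = Monday.

Monday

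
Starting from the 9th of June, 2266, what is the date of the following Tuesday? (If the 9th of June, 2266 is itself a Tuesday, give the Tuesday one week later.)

June 12, 2266

Jun 9, 2266 is a Saturday.
From Saturday to the next Tuesday is 3 days.
Jun 9, 2266 + 3 = Jun 12, 2266.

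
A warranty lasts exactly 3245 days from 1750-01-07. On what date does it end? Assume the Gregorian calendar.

+365 (one year) → Jan 7, 1751 (2880 left).
+365 (one year) → Jan 7, 1752 (2515 left).
+366 (one year; includes Feb 29, 1752) → Jan 7, 1753 (2149 left).
+365 (one year) → Jan 7, 1754 (1784 left).
+365 (one year) → Jan 7, 1755 (1419 left).
+365 (one year) → Jan 7, 1756 (1054 left).
+366 (one year; includes Feb 29, 1756) → Jan 7, 1757 (688 left).
+365 (one year) → Jan 7, 1758 (323 left).
Jan has 31 days: +25 → Feb 1, 1758 (298 left).
Feb has 28 days: +28 → Mar 1, 1758 (270 left).
Mar has 31 days: +31 → Apr 1, 1758 (239 left).
Apr has 30 days: +30 → May 1, 1758 (209 left).
May has 31 days: +31 → Jun 1, 1758 (178 left).
Jun has 30 days: +30 → Jul 1, 1758 (148 left).
Jul has 31 days: +31 → Aug 1, 1758 (117 left).
Aug has 31 days: +31 → Sep 1, 1758 (86 left).
Sep has 30 days: +30 → Oct 1, 1758 (56 left).
Oct has 31 days: +31 → Nov 1, 1758 (25 left).
+25 → Nov 26, 1758.

November 26, 1758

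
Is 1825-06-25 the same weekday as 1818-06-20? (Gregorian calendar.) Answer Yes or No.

Yes

From Jun 20, 1818 to Jun 25, 1825 is 2562 days.
2562 mod 7 = 0, so they are the same weekday.
(Jun 20, 1818 is a Saturday; Jun 25, 1825 is a Saturday.)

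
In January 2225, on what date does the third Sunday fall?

January 16, 2225

January 1, 2225 is a Saturday.
The first Sunday is therefore January 2 (1 days later).
The third Sunday is 2 + 2×7 = January 16.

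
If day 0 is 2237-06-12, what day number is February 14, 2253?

Jun 12, 2237 → Jun 12, 2238: 365 days.
Jun 12, 2238 → Jun 12, 2239: 365 days.
Jun 12, 2239 → Jun 12, 2240: 366 days (Feb 29, 2240 is in that span).
Jun 12, 2240 → Jun 12, 2241: 365 days.
Jun 12, 2241 → Jun 12, 2242: 365 days.
Jun 12, 2242 → Jun 12, 2243: 365 days.
Jun 12, 2243 → Jun 12, 2244: 366 days (Feb 29, 2244 is in that span).
Jun 12, 2244 → Jun 12, 2245: 365 days.
Jun 12, 2245 → Jun 12, 2246: 365 days.
Jun 12, 2246 → Jun 12, 2247: 365 days.
Jun 12, 2247 → Jun 12, 2248: 366 days (Feb 29, 2248 is in that span).
Jun 12, 2248 → Jun 12, 2249: 365 days.
Jun 12, 2249 → Jun 12, 2250: 365 days.
Jun 12, 2250 → Jun 12, 2251: 365 days.
Jun 12, 2251 → Jun 12, 2252: 366 days (Feb 29, 2252 is in that span).
Jun 12, 2252 → Jul 12, 2252: 30 days (June has 30).
Jul 12, 2252 → Aug 12, 2252: 31 days (July has 31).
Aug 12, 2252 → Sep 12, 2252: 31 days (August has 31).
Sep 12, 2252 → Oct 12, 2252: 30 days (September has 30).
Oct 12, 2252 → Nov 12, 2252: 31 days (October has 31).
Nov 12, 2252 → Dec 12, 2252: 30 days (November has 30).
Dec 12, 2252 → Jan 12, 2253: 31 days (December has 31).
Jan 12, 2253 → Feb 12, 2253: 31 days (January has 31).
Feb 12, 2253 → Feb 14, 2253: 2 days.
Total: 5726 days.

5726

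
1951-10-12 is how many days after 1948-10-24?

Oct 24, 1948 → Oct 24, 1949: 365 days.
Oct 24, 1949 → Oct 24, 1950: 365 days.
Oct 24, 1950 → Nov 24, 1950: 31 days (October has 31).
Nov 24, 1950 → Dec 24, 1950: 30 days (November has 30).
Dec 24, 1950 → Jan 24, 1951: 31 days (December has 31).
Jan 24, 1951 → Feb 24, 1951: 31 days (January has 31).
Feb 24, 1951 → Mar 24, 1951: 28 days (February has 28).
Mar 24, 1951 → Apr 24, 1951: 31 days (March has 31).
Apr 24, 1951 → May 24, 1951: 30 days (April has 30).
May 24, 1951 → Jun 24, 1951: 31 days (May has 31).
Jun 24, 1951 → Jul 24, 1951: 30 days (June has 30).
Jul 24, 1951 → Aug 24, 1951: 31 days (July has 31).
Aug 24, 1951 → Sep 24, 1951: 31 days (August has 31).
Sep 24, 1951 → Oct 12, 1951: 18 days.
Total: 1083 days.

1083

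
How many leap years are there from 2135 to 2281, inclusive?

36

Multiples of 4 in [2135,2281]: 37.
Of those, multiples of 100: 1 (not leap unless ÷400).
Multiples of 400: 0.
Leap years = 37 − 1 + 0 = 36.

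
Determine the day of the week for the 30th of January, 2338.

Doomsday rule: the anchor day for the 2300s is Wednesday. For year 38: 38÷12 = 3 r 2, and 2÷4 = 0, so 3+2+0 = 5.
Wednesday + 5 ≡ Monday — that's 2338's doomsday.
In January the doomsday date is Jan 3 (2338 is not a leap year).
Jan 30 is 27 days after Jan 3; 27 mod 7 = 6, so Monday + 6 = Sunday.

Sunday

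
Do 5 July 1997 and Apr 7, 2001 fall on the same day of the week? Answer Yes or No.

Yes

From Jul 5, 1997 to Apr 7, 2001 is 1372 days.
1372 mod 7 = 0, so they are the same weekday.
(Jul 5, 1997 is a Saturday; Apr 7, 2001 is a Saturday.)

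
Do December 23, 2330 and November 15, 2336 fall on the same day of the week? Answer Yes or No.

From Dec 23, 2330 to Nov 15, 2336 is 2154 days.
2154 mod 7 = 5, so they are different weekdays.
(Dec 23, 2330 is a Tuesday; Nov 15, 2336 is a Sunday.)

No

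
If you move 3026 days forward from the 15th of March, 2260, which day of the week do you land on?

First find the weekday of Mar 15, 2260. Doomsday rule: the anchor day for the 2200s is Friday. For year 60: 60÷12 = 5 r 0, and 0÷4 = 0, so 5+0+0 = 5.
Friday + 5 ≡ Wednesday — that's 2260's doomsday.
In March the doomsday date is Mar 14.
Mar 15 is 1 day after Mar 14; 1 mod 7 = 1, so Wednesday + 1 = Thursday.
3026 mod 7 = 2, so 3026 days after a Thursday is Thursday + 2 = Saturday.

Saturday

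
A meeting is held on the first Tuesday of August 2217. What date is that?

August 5, 2217

August 1, 2217 is a Friday.
The first Tuesday is therefore August 5 (4 days later).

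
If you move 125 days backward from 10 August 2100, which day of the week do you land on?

Wednesday

First find the weekday of Aug 10, 2100. Doomsday rule: the anchor day for the 2100s is Sunday. For year 00: 0÷12 = 0 r 0, and 0÷4 = 0, so 0+0+0 = 0.
Sunday + 0 ≡ Sunday — that's 2100's doomsday.
In August the doomsday date is Aug 8.
Aug 10 is 2 days after Aug 8; 2 mod 7 = 2, so Sunday + 2 = Tuesday.
125 mod 7 = 6, so 125 days before a Tuesday is Tuesday − 6 = Wednesday.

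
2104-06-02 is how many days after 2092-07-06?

Jul 6, 2092 → Jul 6, 2093: 365 days.
Jul 6, 2093 → Jul 6, 2094: 365 days.
Jul 6, 2094 → Jul 6, 2095: 365 days.
Jul 6, 2095 → Jul 6, 2096: 366 days (Feb 29, 2096 is in that span).
Jul 6, 2096 → Jul 6, 2097: 365 days.
Jul 6, 2097 → Jul 6, 2098: 365 days.
Jul 6, 2098 → Jul 6, 2099: 365 days.
Jul 6, 2099 → Jul 6, 2100: 365 days.
Jul 6, 2100 → Jul 6, 2101: 365 days.
Jul 6, 2101 → Jul 6, 2102: 365 days.
Jul 6, 2102 → Jul 6, 2103: 365 days.
Jul 6, 2103 → Aug 6, 2103: 31 days (July has 31).
Aug 6, 2103 → Sep 6, 2103: 31 days (August has 31).
Sep 6, 2103 → Oct 6, 2103: 30 days (September has 30).
Oct 6, 2103 → Nov 6, 2103: 31 days (October has 31).
Nov 6, 2103 → Dec 6, 2103: 30 days (November has 30).
Dec 6, 2103 → Jan 6, 2104: 31 days (December has 31).
Jan 6, 2104 → Feb 6, 2104: 31 days (January has 31).
Feb 6, 2104 → Mar 6, 2104: 29 days (February has 29).
Mar 6, 2104 → Apr 6, 2104: 31 days (March has 31).
Apr 6, 2104 → May 6, 2104: 30 days (April has 30).
May 6, 2104 → Jun 2, 2104: 27 days.
Total: 4348 days.

4348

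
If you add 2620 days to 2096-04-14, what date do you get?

June 18, 2103

+365 (one year) → Apr 14, 2097 (2255 left).
+365 (one year) → Apr 14, 2098 (1890 left).
+365 (one year) → Apr 14, 2099 (1525 left).
+365 (one year) → Apr 14, 2100 (1160 left).
+365 (one year) → Apr 14, 2101 (795 left).
+365 (one year) → Apr 14, 2102 (430 left).
+365 (one year) → Apr 14, 2103 (65 left).
Apr has 30 days: +17 → May 1, 2103 (48 left).
May has 31 days: +31 → Jun 1, 2103 (17 left).
+17 → Jun 18, 2103.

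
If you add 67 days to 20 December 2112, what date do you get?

Dec has 31 days: +12 → Jan 1, 2113 (55 left).
Jan has 31 days: +31 → Feb 1, 2113 (24 left).
+24 → Feb 25, 2113.

February 25, 2113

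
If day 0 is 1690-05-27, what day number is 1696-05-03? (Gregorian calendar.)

2168

May 27, 1690 → May 27, 1691: 365 days.
May 27, 1691 → May 27, 1692: 366 days (Feb 29, 1692 is in that span).
May 27, 1692 → May 27, 1693: 365 days.
May 27, 1693 → May 27, 1694: 365 days.
May 27, 1694 → May 27, 1695: 365 days.
May 27, 1695 → Jun 27, 1695: 31 days (May has 31).
Jun 27, 1695 → Jul 27, 1695: 30 days (June has 30).
Jul 27, 1695 → Aug 27, 1695: 31 days (July has 31).
Aug 27, 1695 → Sep 27, 1695: 31 days (August has 31).
Sep 27, 1695 → Oct 27, 1695: 30 days (September has 30).
Oct 27, 1695 → Nov 27, 1695: 31 days (October has 31).
Nov 27, 1695 → Dec 27, 1695: 30 days (November has 30).
Dec 27, 1695 → Jan 27, 1696: 31 days (December has 31).
Jan 27, 1696 → Feb 27, 1696: 31 days (January has 31).
Feb 27, 1696 → Mar 27, 1696: 29 days (February has 29).
Mar 27, 1696 → Apr 27, 1696: 31 days (March has 31).
Apr 27, 1696 → May 3, 1696: 6 days.
Total: 2168 days.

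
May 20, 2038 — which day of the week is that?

Thursday

January 1, 2038 is a Friday.
Jan 1, 2038 → Feb 1, 2038: 31 days (January has 31).
Feb 1, 2038 → Mar 1, 2038: 28 days (February has 28).
Mar 1, 2038 → Apr 1, 2038: 31 days (March has 31).
Apr 1, 2038 → May 1, 2038: 30 days (April has 30).
May 1, 2038 → May 20, 2038: 19 days.
Total: 139 days.
139 mod 7 = 6, so Friday + 6 = Thursday.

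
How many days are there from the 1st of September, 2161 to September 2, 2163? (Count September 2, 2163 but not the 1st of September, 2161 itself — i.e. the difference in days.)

731

Sep 1, 2161 → Sep 1, 2162: 365 days.
Sep 1, 2162 → Oct 1, 2162: 30 days (September has 30).
Oct 1, 2162 → Nov 1, 2162: 31 days (October has 31).
Nov 1, 2162 → Dec 1, 2162: 30 days (November has 30).
Dec 1, 2162 → Jan 1, 2163: 31 days (December has 31).
Jan 1, 2163 → Feb 1, 2163: 31 days (January has 31).
Feb 1, 2163 → Mar 1, 2163: 28 days (February has 28).
Mar 1, 2163 → Apr 1, 2163: 31 days (March has 31).
Apr 1, 2163 → May 1, 2163: 30 days (April has 30).
May 1, 2163 → Jun 1, 2163: 31 days (May has 31).
Jun 1, 2163 → Jul 1, 2163: 30 days (June has 30).
Jul 1, 2163 → Aug 1, 2163: 31 days (July has 31).
Aug 1, 2163 → Sep 1, 2163: 31 days (August has 31).
Sep 1, 2163 → Sep 2, 2163: 1 days.
Total: 731 days.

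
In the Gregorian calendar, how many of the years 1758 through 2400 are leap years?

Multiples of 4 in [1758,2400]: 161.
Of those, multiples of 100: 7 (not leap unless ÷400).
Multiples of 400: 2.
Leap years = 161 − 7 + 2 = 156.

156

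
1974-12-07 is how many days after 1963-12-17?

Dec 17, 1963 → Dec 17, 1964: 366 days (Feb 29, 1964 is in that span).
Dec 17, 1964 → Dec 17, 1965: 365 days.
Dec 17, 1965 → Dec 17, 1966: 365 days.
Dec 17, 1966 → Dec 17, 1967: 365 days.
Dec 17, 1967 → Dec 17, 1968: 366 days (Feb 29, 1968 is in that span).
Dec 17, 1968 → Dec 17, 1969: 365 days.
Dec 17, 1969 → Dec 17, 1970: 365 days.
Dec 17, 1970 → Dec 17, 1971: 365 days.
Dec 17, 1971 → Dec 17, 1972: 366 days (Feb 29, 1972 is in that span).
Dec 17, 1972 → Dec 17, 1973: 365 days.
Dec 17, 1973 → Jan 17, 1974: 31 days (December has 31).
Jan 17, 1974 → Feb 17, 1974: 31 days (January has 31).
Feb 17, 1974 → Mar 17, 1974: 28 days (February has 28).
Mar 17, 1974 → Apr 17, 1974: 31 days (March has 31).
Apr 17, 1974 → May 17, 1974: 30 days (April has 30).
May 17, 1974 → Jun 17, 1974: 31 days (May has 31).
Jun 17, 1974 → Jul 17, 1974: 30 days (June has 30).
Jul 17, 1974 → Aug 17, 1974: 31 days (July has 31).
Aug 17, 1974 → Sep 17, 1974: 31 days (August has 31).
Sep 17, 1974 → Oct 17, 1974: 30 days (September has 30).
Oct 17, 1974 → Nov 17, 1974: 31 days (October has 31).
Nov 17, 1974 → Dec 7, 1974: 20 days.
Total: 4008 days.

4008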